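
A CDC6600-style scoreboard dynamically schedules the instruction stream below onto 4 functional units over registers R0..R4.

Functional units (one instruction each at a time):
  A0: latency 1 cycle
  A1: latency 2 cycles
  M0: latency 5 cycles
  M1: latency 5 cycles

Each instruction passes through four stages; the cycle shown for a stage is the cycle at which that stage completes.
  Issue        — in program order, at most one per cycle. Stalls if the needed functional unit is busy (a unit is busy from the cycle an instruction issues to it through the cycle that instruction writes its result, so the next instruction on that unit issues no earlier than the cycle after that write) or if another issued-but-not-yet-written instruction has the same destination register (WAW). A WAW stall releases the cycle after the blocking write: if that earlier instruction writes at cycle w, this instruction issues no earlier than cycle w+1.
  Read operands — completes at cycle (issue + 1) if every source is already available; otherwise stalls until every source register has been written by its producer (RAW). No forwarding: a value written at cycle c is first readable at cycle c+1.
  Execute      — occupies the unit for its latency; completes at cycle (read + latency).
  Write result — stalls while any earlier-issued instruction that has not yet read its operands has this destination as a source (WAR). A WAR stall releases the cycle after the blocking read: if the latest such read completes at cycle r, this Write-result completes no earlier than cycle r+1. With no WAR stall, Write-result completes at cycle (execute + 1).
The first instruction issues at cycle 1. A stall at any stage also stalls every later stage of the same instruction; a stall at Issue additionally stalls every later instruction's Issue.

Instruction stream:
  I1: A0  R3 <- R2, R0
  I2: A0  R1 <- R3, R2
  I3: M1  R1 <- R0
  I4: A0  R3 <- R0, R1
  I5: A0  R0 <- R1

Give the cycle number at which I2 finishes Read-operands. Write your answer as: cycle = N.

cycle = 6

t=1  I1 issues→A0
t=2  I1 reads
t=3  I1 exec-done
t=4  I1 writes R3
t=5  I2 issues→A0
t=6  I2 reads
t=7  I2 exec-done
t=8  I2 writes R1
t=9  I3 issues→M1
t=10  I3 reads | I4 issues→A0
t=15  I3 exec-done
t=16  I3 writes R1
t=17  I4 reads
t=18  I4 exec-done
t=19  I4 writes R3
t=20  I5 issues→A0
t=21  I5 reads
t=22  I5 exec-done
t=23  I5 writes R0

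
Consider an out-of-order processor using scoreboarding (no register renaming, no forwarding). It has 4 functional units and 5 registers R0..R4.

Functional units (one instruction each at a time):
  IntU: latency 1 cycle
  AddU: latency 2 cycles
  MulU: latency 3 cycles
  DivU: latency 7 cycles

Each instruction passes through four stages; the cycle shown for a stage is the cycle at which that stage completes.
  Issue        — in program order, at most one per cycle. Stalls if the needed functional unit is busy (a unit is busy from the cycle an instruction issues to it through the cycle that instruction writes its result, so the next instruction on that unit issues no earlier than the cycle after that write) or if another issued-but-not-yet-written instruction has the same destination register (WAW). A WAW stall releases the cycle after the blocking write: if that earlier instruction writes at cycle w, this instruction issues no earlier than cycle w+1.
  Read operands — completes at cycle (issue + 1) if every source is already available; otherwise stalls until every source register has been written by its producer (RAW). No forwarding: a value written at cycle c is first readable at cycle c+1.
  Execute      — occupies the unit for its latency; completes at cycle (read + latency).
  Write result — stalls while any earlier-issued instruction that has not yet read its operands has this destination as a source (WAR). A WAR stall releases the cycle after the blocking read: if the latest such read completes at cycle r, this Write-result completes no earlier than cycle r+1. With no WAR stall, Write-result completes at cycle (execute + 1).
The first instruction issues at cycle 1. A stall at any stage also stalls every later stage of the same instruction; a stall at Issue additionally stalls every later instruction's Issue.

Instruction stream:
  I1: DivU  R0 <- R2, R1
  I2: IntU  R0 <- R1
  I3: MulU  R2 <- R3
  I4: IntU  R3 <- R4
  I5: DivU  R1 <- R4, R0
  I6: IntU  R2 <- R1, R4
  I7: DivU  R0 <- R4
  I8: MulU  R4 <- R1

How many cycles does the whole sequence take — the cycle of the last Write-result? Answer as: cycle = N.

cycle = 35

[1] issue I1 (DivU)
[2] I1 read-ops
[9] I1 finished on DivU
[10] I1→R0
[11] issue I2 (IntU)
[12] I2 read-ops · issue I3 (MulU)
[13] I2 finished on IntU · I3 read-ops
[14] I2→R0
[15] issue I4 (IntU)
[16] I3 finished on MulU · I4 read-ops · issue I5 (DivU)
[17] I3→R2 · I4 finished on IntU · I5 read-ops
[18] I4→R3
[19] issue I6 (IntU)
[24] I5 finished on DivU
[25] I5→R1
[26] I6 read-ops · issue I7 (DivU)
[27] I6 finished on IntU · I7 read-ops · issue I8 (MulU)
[28] I6→R2 · I8 read-ops
[31] I8 finished on MulU
[32] I8→R4
[34] I7 finished on DivU
[35] I7→R0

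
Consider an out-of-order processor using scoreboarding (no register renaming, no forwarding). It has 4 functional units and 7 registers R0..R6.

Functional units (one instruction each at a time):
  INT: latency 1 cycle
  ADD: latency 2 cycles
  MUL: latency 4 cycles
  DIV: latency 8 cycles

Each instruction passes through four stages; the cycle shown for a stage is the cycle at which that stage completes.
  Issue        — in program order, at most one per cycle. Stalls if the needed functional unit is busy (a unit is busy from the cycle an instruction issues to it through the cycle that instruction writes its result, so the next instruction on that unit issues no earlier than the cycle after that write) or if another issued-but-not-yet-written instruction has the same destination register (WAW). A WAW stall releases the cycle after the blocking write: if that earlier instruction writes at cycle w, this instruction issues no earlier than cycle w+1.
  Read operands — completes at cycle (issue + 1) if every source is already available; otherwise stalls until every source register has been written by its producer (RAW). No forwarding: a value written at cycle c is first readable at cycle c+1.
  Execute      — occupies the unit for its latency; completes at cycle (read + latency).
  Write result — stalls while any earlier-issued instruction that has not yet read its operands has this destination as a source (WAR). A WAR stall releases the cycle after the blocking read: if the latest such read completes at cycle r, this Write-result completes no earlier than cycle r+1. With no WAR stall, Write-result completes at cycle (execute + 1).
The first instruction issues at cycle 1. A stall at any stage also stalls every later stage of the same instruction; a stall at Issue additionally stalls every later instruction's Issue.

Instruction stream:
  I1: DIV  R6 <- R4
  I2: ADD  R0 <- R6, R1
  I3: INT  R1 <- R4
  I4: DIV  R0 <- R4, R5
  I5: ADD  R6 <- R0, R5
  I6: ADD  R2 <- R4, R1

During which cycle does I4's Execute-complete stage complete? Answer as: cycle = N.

cycle 1: I1→DIV
cycle 2: I1 RO | I2→ADD
cycle 3: I3→INT
cycle 4: I3 RO
cycle 5: I3 EX
cycle 10: I1 EX
cycle 11: I1 WR R6
cycle 12: I2 RO
cycle 13: I3 WR R1
cycle 14: I2 EX
cycle 15: I2 WR R0
cycle 16: I4→DIV
cycle 17: I4 RO | I5→ADD
cycle 25: I4 EX
cycle 26: I4 WR R0
cycle 27: I5 RO
cycle 29: I5 EX
cycle 30: I5 WR R6
cycle 31: I6→ADD
cycle 32: I6 RO
cycle 34: I6 EX
cycle 35: I6 WR R2

cycle = 25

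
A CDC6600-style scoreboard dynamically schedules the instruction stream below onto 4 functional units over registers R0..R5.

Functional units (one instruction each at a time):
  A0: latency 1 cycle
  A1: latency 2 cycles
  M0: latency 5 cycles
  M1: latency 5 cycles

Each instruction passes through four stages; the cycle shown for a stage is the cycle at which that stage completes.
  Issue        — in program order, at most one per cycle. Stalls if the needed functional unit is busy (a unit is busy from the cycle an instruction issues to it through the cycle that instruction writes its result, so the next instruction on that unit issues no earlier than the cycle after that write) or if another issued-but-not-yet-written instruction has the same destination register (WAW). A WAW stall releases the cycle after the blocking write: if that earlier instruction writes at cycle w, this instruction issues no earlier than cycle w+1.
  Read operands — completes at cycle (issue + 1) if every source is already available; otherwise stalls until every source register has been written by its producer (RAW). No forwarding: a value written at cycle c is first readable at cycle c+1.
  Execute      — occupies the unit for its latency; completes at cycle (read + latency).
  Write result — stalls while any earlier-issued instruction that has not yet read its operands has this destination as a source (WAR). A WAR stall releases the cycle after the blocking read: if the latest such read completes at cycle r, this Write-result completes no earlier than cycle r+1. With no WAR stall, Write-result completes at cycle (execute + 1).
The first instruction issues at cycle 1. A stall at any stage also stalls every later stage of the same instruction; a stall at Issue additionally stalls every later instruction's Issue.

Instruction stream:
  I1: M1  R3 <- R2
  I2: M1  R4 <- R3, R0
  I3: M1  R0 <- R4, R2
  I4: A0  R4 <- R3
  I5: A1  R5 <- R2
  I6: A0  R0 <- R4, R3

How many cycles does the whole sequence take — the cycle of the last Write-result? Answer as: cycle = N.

cycle = 28

c1: I1 dispatched to M1
c2: I1 operands ready
c7: I1 complete
c8: R3←I1
c9: I2 dispatched to M1
c10: I2 operands ready
c15: I2 complete
c16: R4←I2
c17: I3 dispatched to M1
c18: I3 operands ready | I4 dispatched to A0
c19: I4 operands ready | I5 dispatched to A1
c20: I4 complete | I5 operands ready
c21: R4←I4
c22: I5 complete
c23: I3 complete | R5←I5
c24: R0←I3
c25: I6 dispatched to A0
c26: I6 operands ready
c27: I6 complete
c28: R0←I6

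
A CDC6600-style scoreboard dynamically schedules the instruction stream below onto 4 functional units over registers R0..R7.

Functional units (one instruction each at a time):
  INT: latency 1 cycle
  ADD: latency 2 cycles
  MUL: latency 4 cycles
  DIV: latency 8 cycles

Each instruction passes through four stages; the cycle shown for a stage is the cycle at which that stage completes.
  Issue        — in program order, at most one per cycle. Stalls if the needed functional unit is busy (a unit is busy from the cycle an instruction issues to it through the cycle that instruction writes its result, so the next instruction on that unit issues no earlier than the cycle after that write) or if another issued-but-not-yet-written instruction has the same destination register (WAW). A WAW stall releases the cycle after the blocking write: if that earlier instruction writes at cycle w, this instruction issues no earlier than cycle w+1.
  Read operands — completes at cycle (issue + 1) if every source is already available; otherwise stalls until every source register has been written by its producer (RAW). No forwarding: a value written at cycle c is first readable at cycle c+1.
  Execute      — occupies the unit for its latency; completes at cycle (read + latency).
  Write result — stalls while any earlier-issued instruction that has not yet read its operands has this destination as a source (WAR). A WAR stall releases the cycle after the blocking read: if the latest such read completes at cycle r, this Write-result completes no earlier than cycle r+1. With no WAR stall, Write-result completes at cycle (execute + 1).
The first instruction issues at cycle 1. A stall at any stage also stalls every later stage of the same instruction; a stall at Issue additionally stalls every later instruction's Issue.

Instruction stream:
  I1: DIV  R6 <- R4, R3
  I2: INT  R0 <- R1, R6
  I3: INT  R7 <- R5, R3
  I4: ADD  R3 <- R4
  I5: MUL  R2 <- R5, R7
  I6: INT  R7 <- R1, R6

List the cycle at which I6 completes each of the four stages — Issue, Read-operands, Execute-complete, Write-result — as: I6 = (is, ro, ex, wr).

I1: IS=1 RO=2 EX=10 WR=11
I2: IS=2 RO=12 EX=13 WR=14  [RAW R6: wait I1 write@11]
I3: IS=15 RO=16 EX=17 WR=18  [struct: INT busy until I2 writes@14]
I4: IS=16 RO=17 EX=19 WR=20
I5: IS=17 RO=19 EX=23 WR=24  [RAW R7: wait I3 write@18]
I6: IS=19 RO=20 EX=21 WR=22  [struct: INT busy until I3 writes@18]

I6 = (19, 20, 21, 22)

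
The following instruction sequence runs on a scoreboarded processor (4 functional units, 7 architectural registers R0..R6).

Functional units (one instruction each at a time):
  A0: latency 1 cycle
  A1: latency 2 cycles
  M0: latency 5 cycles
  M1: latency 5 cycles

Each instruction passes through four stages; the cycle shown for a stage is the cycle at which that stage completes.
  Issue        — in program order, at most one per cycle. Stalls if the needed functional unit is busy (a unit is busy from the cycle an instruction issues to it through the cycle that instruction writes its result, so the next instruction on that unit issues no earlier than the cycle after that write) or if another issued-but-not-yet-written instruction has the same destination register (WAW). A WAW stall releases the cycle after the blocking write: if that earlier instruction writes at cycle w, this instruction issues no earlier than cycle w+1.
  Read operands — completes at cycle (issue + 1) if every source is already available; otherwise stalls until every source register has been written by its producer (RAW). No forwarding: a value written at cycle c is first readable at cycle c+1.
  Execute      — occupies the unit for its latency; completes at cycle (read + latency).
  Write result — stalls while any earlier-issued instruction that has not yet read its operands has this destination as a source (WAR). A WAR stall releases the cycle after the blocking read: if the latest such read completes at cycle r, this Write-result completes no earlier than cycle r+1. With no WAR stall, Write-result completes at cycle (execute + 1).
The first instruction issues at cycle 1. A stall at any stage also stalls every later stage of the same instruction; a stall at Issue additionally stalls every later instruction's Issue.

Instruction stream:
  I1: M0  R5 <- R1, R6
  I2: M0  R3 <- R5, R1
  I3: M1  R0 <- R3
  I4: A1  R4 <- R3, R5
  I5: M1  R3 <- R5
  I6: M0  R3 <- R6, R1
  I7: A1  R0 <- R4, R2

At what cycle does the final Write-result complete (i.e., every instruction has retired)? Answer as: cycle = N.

cycle = 39

c1: I1→M0
c2: I1 RO
c7: I1 EX
c8: I1 WR R5
c9: I2→M0
c10: I2 RO · I3→M1
c11: I4→A1
c15: I2 EX
c16: I2 WR R3
c17: I3 RO · I4 RO
c19: I4 EX
c20: I4 WR R4
c22: I3 EX
c23: I3 WR R0
c24: I5→M1
c25: I5 RO
c30: I5 EX
c31: I5 WR R3
c32: I6→M0
c33: I6 RO · I7→A1
c34: I7 RO
c36: I7 EX
c37: I7 WR R0
c38: I6 EX
c39: I6 WR R3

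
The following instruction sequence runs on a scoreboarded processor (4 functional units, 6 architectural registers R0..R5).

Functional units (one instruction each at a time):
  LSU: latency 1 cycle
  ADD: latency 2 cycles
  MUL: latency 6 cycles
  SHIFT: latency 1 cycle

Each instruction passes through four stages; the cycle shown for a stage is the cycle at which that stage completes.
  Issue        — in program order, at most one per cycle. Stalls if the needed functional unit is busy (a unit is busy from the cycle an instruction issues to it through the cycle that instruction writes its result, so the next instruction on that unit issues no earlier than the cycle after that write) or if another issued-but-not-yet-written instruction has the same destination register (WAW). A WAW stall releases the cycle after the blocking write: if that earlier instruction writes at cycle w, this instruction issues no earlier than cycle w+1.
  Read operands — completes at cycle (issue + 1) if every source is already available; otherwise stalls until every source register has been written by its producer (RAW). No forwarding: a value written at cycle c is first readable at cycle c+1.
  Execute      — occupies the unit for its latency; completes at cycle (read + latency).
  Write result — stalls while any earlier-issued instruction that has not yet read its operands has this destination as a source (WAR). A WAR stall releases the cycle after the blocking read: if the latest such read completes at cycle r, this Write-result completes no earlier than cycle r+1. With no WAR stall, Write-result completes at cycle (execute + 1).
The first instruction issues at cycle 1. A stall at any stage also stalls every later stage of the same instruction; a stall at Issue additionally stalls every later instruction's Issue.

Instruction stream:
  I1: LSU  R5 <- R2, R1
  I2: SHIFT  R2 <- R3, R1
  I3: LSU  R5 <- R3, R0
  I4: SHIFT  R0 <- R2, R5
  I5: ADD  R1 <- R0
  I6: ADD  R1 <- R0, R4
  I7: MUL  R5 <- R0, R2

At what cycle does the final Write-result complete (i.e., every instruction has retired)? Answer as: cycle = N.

cycle = 25

[1] I1 issues→LSU
[2] I1 reads, I2 issues→SHIFT
[3] I1 exec-done, I2 reads
[4] I1 writes R5, I2 exec-done
[5] I2 writes R2, I3 issues→LSU
[6] I3 reads, I4 issues→SHIFT
[7] I3 exec-done, I5 issues→ADD
[8] I3 writes R5
[9] I4 reads
[10] I4 exec-done
[11] I4 writes R0
[12] I5 reads
[14] I5 exec-done
[15] I5 writes R1
[16] I6 issues→ADD
[17] I6 reads, I7 issues→MUL
[18] I7 reads
[19] I6 exec-done
[20] I6 writes R1
[24] I7 exec-done
[25] I7 writes R5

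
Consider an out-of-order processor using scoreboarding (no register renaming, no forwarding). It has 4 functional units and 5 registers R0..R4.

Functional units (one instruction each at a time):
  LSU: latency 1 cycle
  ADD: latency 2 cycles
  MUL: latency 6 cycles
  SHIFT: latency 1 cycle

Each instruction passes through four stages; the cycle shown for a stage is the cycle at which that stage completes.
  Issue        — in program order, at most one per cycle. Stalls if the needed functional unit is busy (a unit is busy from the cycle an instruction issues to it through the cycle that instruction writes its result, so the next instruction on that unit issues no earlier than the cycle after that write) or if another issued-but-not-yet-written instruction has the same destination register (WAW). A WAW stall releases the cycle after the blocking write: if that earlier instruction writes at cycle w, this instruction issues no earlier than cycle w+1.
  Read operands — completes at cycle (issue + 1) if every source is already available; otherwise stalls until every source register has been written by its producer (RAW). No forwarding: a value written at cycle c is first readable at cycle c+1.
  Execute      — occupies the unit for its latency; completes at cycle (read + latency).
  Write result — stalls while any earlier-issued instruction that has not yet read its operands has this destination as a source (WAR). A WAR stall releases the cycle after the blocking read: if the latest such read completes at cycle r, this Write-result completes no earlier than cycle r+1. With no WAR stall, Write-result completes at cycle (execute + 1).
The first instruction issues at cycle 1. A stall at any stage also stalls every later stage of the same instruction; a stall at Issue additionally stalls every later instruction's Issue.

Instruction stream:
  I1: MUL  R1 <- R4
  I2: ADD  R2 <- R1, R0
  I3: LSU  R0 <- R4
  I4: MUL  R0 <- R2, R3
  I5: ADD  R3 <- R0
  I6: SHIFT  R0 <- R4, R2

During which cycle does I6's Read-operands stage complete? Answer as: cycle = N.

t=1  I1→MUL
t=2  I1 RO · I2→ADD
t=3  I3→LSU
t=4  I3 RO
t=5  I3 EX
t=8  I1 EX
t=9  I1 WR R1
t=10  I2 RO
t=11  I3 WR R0
t=12  I2 EX · I4→MUL
t=13  I2 WR R2
t=14  I4 RO · I5→ADD
t=20  I4 EX
t=21  I4 WR R0
t=22  I5 RO · I6→SHIFT
t=23  I6 RO
t=24  I5 EX · I6 EX
t=25  I5 WR R3 · I6 WR R0

cycle = 23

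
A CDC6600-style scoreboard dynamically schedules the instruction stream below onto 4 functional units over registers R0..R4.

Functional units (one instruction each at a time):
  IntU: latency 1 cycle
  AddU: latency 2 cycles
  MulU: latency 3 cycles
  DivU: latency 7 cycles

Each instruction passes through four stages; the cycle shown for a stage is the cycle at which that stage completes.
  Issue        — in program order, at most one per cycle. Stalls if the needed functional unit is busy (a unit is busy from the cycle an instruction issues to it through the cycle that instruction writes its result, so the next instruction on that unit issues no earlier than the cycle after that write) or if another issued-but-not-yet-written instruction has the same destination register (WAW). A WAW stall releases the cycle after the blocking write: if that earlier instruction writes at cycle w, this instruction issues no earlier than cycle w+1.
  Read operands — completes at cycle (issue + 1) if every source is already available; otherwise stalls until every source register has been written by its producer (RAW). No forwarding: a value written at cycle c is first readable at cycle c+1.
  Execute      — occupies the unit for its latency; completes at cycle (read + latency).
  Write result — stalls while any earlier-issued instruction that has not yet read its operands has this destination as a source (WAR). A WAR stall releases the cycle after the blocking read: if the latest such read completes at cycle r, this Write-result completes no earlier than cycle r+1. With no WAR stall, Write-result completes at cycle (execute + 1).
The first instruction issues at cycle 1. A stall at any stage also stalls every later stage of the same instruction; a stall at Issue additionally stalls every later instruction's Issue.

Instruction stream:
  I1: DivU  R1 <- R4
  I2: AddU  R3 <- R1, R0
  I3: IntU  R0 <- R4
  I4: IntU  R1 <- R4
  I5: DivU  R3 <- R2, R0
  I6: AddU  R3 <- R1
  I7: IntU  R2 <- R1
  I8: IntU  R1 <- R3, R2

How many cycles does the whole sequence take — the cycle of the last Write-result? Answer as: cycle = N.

cycle = 33

cycle 1: issue I1 (DivU)
cycle 2: I1 read-ops; issue I2 (AddU)
cycle 3: issue I3 (IntU)
cycle 4: I3 read-ops
cycle 5: I3 finished on IntU
cycle 9: I1 finished on DivU
cycle 10: I1→R1
cycle 11: I2 read-ops
cycle 12: I3→R0
cycle 13: I2 finished on AddU; issue I4 (IntU)
cycle 14: I2→R3; I4 read-ops
cycle 15: I4 finished on IntU; issue I5 (DivU)
cycle 16: I4→R1; I5 read-ops
cycle 23: I5 finished on DivU
cycle 24: I5→R3
cycle 25: issue I6 (AddU)
cycle 26: I6 read-ops; issue I7 (IntU)
cycle 27: I7 read-ops
cycle 28: I6 finished on AddU; I7 finished on IntU
cycle 29: I6→R3; I7→R2
cycle 30: issue I8 (IntU)
cycle 31: I8 read-ops
cycle 32: I8 finished on IntU
cycle 33: I8→R1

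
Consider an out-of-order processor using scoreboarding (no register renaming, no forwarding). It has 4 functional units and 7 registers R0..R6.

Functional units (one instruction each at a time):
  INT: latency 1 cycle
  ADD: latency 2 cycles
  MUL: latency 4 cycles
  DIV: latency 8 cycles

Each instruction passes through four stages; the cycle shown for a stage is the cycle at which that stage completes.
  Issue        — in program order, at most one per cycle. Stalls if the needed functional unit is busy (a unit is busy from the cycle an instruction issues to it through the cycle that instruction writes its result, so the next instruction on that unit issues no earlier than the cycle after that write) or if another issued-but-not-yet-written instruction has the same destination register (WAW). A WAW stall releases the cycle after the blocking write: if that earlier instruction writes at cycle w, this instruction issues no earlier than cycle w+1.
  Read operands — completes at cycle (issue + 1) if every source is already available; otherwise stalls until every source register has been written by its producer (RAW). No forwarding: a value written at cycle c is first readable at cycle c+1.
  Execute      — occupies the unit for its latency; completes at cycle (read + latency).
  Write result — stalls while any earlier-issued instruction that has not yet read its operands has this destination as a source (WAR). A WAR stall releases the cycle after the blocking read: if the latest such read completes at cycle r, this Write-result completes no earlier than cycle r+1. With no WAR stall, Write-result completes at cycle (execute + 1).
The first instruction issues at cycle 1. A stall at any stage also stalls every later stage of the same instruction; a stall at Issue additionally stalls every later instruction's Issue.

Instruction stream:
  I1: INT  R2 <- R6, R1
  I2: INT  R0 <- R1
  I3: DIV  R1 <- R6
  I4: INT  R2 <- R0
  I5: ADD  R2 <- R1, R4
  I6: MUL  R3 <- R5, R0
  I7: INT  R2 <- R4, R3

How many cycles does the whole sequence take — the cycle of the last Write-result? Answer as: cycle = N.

cycle 1: issue I1 (INT)
cycle 2: I1 read-ops
cycle 3: I1 finished on INT
cycle 4: I1→R2
cycle 5: issue I2 (INT)
cycle 6: I2 read-ops; issue I3 (DIV)
cycle 7: I2 finished on INT; I3 read-ops
cycle 8: I2→R0
cycle 9: issue I4 (INT)
cycle 10: I4 read-ops
cycle 11: I4 finished on INT
cycle 12: I4→R2
cycle 13: issue I5 (ADD)
cycle 14: issue I6 (MUL)
cycle 15: I3 finished on DIV; I6 read-ops
cycle 16: I3→R1
cycle 17: I5 read-ops
cycle 19: I5 finished on ADD; I6 finished on MUL
cycle 20: I5→R2; I6→R3
cycle 21: issue I7 (INT)
cycle 22: I7 read-ops
cycle 23: I7 finished on INT
cycle 24: I7→R2

cycle = 24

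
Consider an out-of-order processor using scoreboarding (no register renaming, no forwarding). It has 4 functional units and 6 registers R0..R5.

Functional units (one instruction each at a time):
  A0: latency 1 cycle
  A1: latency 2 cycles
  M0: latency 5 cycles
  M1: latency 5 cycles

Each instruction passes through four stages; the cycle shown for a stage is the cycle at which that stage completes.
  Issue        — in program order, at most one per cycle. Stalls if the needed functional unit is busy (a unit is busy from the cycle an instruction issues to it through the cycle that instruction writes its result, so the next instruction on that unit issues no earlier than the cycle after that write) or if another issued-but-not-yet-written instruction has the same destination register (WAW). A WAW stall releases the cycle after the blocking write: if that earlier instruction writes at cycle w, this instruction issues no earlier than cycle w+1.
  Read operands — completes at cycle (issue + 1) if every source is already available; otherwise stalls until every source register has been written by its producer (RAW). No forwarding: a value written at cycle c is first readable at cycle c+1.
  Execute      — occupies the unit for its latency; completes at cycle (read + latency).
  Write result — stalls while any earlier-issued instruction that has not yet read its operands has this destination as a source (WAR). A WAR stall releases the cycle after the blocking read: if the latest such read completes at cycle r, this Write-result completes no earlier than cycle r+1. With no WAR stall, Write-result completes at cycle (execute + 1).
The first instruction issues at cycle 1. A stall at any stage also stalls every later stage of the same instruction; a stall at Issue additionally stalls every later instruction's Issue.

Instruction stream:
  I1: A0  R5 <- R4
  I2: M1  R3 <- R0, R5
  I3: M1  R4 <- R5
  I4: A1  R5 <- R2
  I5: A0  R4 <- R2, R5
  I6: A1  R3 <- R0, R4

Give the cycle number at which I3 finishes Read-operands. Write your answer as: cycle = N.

I1: IS=1 RO=2 EX=3 WR=4
I2: IS=2 RO=5 EX=10 WR=11  [RAW R5: wait I1 write@4]
I3: IS=12 RO=13 EX=18 WR=19  [struct: M1 busy until I2 writes@11]
I4: IS=13 RO=14 EX=16 WR=17
I5: IS=20 RO=21 EX=22 WR=23  [WAW R4: wait I3 write@19]
I6: IS=21 RO=24 EX=26 WR=27  [RAW R4: wait I5 write@23]

cycle = 13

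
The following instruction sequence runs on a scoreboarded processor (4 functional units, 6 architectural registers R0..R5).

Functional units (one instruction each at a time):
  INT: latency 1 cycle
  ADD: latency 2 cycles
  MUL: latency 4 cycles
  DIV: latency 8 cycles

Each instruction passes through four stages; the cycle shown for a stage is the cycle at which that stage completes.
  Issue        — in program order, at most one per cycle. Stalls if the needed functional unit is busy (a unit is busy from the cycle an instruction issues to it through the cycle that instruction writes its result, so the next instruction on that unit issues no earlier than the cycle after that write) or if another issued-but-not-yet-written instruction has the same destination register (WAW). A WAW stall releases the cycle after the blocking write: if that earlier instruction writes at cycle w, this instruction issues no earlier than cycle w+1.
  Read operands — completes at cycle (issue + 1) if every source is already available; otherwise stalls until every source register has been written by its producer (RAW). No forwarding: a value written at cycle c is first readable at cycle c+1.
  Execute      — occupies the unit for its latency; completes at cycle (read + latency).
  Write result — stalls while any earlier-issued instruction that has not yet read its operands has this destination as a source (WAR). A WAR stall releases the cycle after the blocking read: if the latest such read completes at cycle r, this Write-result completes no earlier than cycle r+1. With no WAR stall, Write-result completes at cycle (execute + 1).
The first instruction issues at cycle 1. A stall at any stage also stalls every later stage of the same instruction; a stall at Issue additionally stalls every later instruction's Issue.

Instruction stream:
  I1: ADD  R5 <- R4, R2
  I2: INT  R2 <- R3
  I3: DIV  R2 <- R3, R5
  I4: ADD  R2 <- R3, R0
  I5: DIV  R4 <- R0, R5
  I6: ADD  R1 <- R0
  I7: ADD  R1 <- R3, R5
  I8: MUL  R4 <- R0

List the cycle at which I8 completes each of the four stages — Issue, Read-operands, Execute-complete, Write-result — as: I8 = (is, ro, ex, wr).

I8 = (29, 30, 34, 35)

t=1  I1 issues→ADD
t=2  I1 reads, I2 issues→INT
t=3  I2 reads
t=4  I1 exec-done, I2 exec-done
t=5  I1 writes R5, I2 writes R2
t=6  I3 issues→DIV
t=7  I3 reads
t=15  I3 exec-done
t=16  I3 writes R2
t=17  I4 issues→ADD
t=18  I4 reads, I5 issues→DIV
t=19  I5 reads
t=20  I4 exec-done
t=21  I4 writes R2
t=22  I6 issues→ADD
t=23  I6 reads
t=25  I6 exec-done
t=26  I6 writes R1
t=27  I5 exec-done, I7 issues→ADD
t=28  I5 writes R4, I7 reads
t=29  I8 issues→MUL
t=30  I7 exec-done, I8 reads
t=31  I7 writes R1
t=34  I8 exec-done
t=35  I8 writes R4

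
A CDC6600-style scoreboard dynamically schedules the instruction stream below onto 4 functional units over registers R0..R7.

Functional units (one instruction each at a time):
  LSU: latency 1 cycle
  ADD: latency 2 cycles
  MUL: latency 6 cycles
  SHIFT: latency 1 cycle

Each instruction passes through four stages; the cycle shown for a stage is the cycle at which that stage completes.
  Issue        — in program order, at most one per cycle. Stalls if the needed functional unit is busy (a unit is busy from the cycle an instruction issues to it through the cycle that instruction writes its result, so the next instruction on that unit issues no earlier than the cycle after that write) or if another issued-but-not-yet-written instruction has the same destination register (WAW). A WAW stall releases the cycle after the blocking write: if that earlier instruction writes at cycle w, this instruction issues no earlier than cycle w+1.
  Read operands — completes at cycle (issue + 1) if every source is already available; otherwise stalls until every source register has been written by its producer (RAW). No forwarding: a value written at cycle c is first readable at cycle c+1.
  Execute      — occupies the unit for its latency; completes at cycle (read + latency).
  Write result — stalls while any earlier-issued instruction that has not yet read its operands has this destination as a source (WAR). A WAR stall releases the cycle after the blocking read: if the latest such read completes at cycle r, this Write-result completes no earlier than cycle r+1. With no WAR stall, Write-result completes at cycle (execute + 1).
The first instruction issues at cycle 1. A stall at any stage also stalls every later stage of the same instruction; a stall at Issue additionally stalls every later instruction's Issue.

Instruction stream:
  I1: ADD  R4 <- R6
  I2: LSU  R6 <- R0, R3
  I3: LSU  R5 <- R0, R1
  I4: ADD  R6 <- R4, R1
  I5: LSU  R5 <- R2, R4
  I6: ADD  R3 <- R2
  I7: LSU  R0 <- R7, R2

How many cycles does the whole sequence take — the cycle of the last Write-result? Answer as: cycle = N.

  I1 | 1 | 2 | 4 | 5
  I2 | 2 | 3 | 4 | 5
  I3 | 6 | 7 | 8 | 9   struct: LSU busy until I2 writes@5
  I4 | 7 | 8 | 10 | 11
  I5 | 10 | 11 | 12 | 13   struct: LSU busy until I3 writes@9
  I6 | 12 | 13 | 15 | 16   struct: ADD busy until I4 writes@11
  I7 | 14 | 15 | 16 | 17   struct: LSU busy until I5 writes@13

cycle = 17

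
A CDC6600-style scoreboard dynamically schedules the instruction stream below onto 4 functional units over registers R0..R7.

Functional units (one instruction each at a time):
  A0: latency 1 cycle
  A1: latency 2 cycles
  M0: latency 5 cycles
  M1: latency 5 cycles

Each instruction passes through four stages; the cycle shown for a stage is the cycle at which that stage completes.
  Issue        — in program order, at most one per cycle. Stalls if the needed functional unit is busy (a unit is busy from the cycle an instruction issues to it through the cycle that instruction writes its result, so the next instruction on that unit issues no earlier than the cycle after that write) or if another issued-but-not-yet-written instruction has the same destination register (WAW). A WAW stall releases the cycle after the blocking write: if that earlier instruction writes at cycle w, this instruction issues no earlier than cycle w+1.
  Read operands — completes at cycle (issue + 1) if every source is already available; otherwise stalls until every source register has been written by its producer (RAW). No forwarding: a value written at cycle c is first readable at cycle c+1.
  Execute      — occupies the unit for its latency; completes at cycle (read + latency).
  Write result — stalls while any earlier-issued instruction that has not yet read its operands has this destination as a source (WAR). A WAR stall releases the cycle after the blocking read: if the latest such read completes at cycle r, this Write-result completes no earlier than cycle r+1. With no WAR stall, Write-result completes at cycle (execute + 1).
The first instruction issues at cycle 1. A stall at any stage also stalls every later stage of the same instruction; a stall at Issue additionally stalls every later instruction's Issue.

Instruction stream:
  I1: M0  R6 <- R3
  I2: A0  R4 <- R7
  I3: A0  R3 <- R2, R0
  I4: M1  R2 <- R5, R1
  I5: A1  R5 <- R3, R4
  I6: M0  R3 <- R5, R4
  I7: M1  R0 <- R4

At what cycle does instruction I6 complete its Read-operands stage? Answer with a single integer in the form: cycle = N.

cycle = 14

  I1 | 1 | 2 | 7 | 8
  I2 | 2 | 3 | 4 | 5
  I3 | 6 | 7 | 8 | 9   struct: A0 busy until I2 writes@5
  I4 | 7 | 8 | 13 | 14
  I5 | 8 | 10 | 12 | 13   RAW R3: wait I3 write@9
  I6 | 10 | 14 | 19 | 20   WAW R3: wait I3 write@9 · RAW R5: wait I5 write@13
  I7 | 15 | 16 | 21 | 22   struct: M1 busy until I4 writes@14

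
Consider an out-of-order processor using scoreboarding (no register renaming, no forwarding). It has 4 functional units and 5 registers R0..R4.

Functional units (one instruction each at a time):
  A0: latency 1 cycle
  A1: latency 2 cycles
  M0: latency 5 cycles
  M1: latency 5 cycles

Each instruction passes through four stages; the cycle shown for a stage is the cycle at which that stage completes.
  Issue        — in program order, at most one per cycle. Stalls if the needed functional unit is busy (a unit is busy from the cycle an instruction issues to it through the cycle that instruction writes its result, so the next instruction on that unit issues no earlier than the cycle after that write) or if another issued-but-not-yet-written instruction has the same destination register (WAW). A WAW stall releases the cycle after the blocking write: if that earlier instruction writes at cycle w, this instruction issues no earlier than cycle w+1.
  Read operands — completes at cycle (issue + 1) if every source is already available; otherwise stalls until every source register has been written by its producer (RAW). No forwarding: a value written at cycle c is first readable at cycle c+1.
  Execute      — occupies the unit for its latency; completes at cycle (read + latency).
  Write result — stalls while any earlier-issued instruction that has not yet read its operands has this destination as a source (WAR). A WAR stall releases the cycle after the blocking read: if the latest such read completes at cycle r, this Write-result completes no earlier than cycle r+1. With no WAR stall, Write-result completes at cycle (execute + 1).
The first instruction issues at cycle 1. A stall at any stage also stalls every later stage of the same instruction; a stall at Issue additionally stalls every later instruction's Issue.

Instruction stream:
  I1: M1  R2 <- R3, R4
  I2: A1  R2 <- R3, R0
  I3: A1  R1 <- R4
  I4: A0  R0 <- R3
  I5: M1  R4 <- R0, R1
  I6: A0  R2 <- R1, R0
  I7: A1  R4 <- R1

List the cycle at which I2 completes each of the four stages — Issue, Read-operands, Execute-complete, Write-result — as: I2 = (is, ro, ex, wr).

I2 = (9, 10, 12, 13)

[I1] 1/2/7/8
[I2] 9/10/12/13  (WAW R2: wait I1 write@8)
[I3] 14/15/17/18  (struct: A1 busy until I2 writes@13)
[I4] 15/16/17/18
[I5] 16/19/24/25  (RAW R0: wait I4 write@18; RAW R1: wait I3 write@18)
[I6] 19/20/21/22  (struct: A0 busy until I4 writes@18)
[I7] 26/27/29/30  (WAW R4: wait I5 write@25)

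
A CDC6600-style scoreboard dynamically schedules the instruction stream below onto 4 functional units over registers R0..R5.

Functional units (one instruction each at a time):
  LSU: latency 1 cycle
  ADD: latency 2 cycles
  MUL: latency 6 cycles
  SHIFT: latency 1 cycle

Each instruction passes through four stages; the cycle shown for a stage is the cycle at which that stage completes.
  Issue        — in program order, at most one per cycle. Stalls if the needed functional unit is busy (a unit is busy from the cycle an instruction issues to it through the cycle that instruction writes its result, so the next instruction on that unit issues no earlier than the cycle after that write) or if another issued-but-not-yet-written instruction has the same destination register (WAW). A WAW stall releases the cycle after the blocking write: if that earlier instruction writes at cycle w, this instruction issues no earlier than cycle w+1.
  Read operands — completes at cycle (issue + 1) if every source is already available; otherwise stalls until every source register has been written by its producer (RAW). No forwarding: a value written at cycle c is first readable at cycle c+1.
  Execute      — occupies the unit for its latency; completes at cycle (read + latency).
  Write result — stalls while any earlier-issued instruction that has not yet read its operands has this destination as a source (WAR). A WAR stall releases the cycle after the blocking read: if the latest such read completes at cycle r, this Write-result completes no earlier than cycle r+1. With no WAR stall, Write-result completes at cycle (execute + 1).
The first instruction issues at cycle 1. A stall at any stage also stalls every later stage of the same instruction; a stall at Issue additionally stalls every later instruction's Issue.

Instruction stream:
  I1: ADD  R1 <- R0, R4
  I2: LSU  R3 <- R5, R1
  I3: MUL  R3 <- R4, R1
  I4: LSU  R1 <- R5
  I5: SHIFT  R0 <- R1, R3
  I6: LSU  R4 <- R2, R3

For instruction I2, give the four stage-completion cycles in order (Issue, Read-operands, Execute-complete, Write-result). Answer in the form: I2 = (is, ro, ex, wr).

I2 = (2, 6, 7, 8)

[1] I1→ADD
[2] I1 RO, I2→LSU
[4] I1 EX
[5] I1 WR R1
[6] I2 RO
[7] I2 EX
[8] I2 WR R3
[9] I3→MUL
[10] I3 RO, I4→LSU
[11] I4 RO, I5→SHIFT
[12] I4 EX
[13] I4 WR R1
[14] I6→LSU
[16] I3 EX
[17] I3 WR R3
[18] I5 RO, I6 RO
[19] I5 EX, I6 EX
[20] I5 WR R0, I6 WR R4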